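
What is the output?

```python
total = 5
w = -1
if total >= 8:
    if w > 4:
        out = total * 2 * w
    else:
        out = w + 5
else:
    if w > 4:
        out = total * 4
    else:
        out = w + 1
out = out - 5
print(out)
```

-5

total=5, w=-1
total >= 8 is False; w > 4 is False
→ out = w + 1 = 0
out = 0-5 = -5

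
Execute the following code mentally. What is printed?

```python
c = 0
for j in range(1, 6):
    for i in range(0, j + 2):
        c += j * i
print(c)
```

210

j=1,i=0: c = 0+0 = 0
j=1,i=1: c = 0+1 = 1
j=1,i=2: c = 1+2 = 3
j=2,i=0: c = 3+0 = 3
j=2,i=1: c = 3+2 = 5
j=2,i=2: c = 5+4 = 9
j=2,i=3: c = 9+6 = 15
j=3,i=0: c = 15+0 = 15
j=3,i=1: c = 15+3 = 18
j=3,i=2: c = 18+6 = 24
j=3,i=3: c = 24+9 = 33
j=3,i=4: c = 33+12 = 45
j=4,i=0: c = 45+0 = 45
j=4,i=1: c = 45+4 = 49
j=4,i=2: c = 49+8 = 57
j=4,i=3: c = 57+12 = 69
j=4,i=4: c = 69+16 = 85
j=4,i=5: c = 85+20 = 105
j=5,i=0: c = 105+0 = 105
j=5,i=1: c = 105+5 = 110
j=5,i=2: c = 110+10 = 120
j=5,i=3: c = 120+15 = 135
j=5,i=4: c = 135+20 = 155
j=5,i=5: c = 155+25 = 180
j=5,i=6: c = 180+30 = 210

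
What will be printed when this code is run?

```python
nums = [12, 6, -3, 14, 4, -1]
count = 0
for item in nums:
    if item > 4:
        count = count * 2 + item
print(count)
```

74

item=12: >4, count = 0*2+12 = 12
item=6: >4, count = 12*2+6 = 30
item=-3: not >4
item=14: >4, count = 30*2+14 = 74
item=4: not >4
item=-1: not >4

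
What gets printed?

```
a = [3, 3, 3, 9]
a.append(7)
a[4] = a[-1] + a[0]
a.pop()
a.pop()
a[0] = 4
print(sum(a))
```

append 7 → [3, 3, 3, 9, 7]
a[4] = a[-1]+a[0] = 7+3 = 10 → [3, 3, 3, 9, 10]
pop() removes 10 → [3, 3, 3, 9]
pop() removes 9 → [3, 3, 3]
a[0] = 4 → [4, 3, 3]
sum = 10

10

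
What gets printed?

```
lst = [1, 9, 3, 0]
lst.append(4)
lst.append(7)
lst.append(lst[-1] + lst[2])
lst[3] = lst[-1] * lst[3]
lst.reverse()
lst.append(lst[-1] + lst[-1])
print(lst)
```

append 4 → [1, 9, 3, 0, 4]
append 7 → [1, 9, 3, 0, 4, 7]
append lst[-1]+lst[2] = 7+3 = 10 → [1, 9, 3, 0, 4, 7, 10]
lst[3] = lst[-1]*lst[3] = 10*0 = 0 → [1, 9, 3, 0, 4, 7, 10]
reverse → [10, 7, 4, 0, 3, 9, 1]
append lst[-1]+lst[-1] = 1+1 = 2 → [10, 7, 4, 0, 3, 9, 1, 2]

[10, 7, 4, 0, 3, 9, 1, 2]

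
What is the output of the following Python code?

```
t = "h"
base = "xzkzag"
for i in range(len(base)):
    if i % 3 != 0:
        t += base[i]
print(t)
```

hzkag

i=0: skip
i=1: add 'z' → 'hz'
i=2: add 'k' → 'hzk'
i=3: skip
i=4: add 'a' → 'hzka'
i=5: add 'g' → 'hzkag'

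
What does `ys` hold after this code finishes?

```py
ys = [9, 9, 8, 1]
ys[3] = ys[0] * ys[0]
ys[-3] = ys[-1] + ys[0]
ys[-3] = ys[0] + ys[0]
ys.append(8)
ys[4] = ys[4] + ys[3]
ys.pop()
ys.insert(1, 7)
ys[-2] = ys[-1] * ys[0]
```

ys[3] = ys[0]*ys[0] = 9*9 = 81 → [9, 9, 8, 81]
ys[-3] = ys[-1]+ys[0] = 81+9 = 90 → [9, 90, 8, 81]
ys[-3] = ys[0]+ys[0] = 9+9 = 18 → [9, 18, 8, 81]
append 8 → [9, 18, 8, 81, 8]
ys[4] = ys[4]+ys[3] = 8+81 = 89 → [9, 18, 8, 81, 89]
pop() removes 89 → [9, 18, 8, 81]
insert 7 at 1 → [9, 7, 18, 8, 81]
ys[-2] = ys[-1]*ys[0] = 81*9 = 729 → [9, 7, 18, 729, 81]

[9, 7, 18, 729, 81]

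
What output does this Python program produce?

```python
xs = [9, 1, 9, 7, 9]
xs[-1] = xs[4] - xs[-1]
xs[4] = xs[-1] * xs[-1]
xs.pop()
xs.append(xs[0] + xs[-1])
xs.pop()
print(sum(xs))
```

xs[-1] = xs[4]-xs[-1] = 9-9 = 0 → [9, 1, 9, 7, 0]
xs[4] = xs[-1]*xs[-1] = 0*0 = 0 → [9, 1, 9, 7, 0]
pop() removes 0 → [9, 1, 9, 7]
append xs[0]+xs[-1] = 9+7 = 16 → [9, 1, 9, 7, 16]
pop() removes 16 → [9, 1, 9, 7]
sum = 26

26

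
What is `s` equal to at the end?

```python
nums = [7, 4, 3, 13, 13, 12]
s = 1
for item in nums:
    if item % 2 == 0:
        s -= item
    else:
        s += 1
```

item=7: not even, s = 1+1 = 2
item=4: even, s = 2-4 = -2
item=3: not even, s = (-2)+1 = -1
item=13: not even, s = (-1)+1 = 0
item=13: not even, s = 0+1 = 1
item=12: even, s = 1-12 = -11

-11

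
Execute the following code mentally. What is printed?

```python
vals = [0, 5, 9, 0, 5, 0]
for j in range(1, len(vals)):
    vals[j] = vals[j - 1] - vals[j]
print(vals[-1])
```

j=1: vals[1] = 0-5 = -5 → [0, -5, 9, 0, 5, 0]
j=2: vals[2] = (-5)-9 = -14 → [0, -5, -14, 0, 5, 0]
j=3: vals[3] = (-14)-0 = -14 → [0, -5, -14, -14, 5, 0]
j=4: vals[4] = (-14)-5 = -19 → [0, -5, -14, -14, -19, 0]
j=5: vals[5] = (-19)-0 = -19 → [0, -5, -14, -14, -19, -19]

-19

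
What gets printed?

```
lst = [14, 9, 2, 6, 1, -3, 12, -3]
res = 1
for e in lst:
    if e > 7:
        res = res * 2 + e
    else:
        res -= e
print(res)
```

e=14: >7, res = 1*2+14 = 16
e=9: >7, res = 16*2+9 = 41
e=2: not >7, res = 41-2 = 39
e=6: not >7, res = 39-6 = 33
e=1: not >7, res = 33-1 = 32
e=-3: not >7, res = 32-(-3) = 35
e=12: >7, res = 35*2+12 = 82
e=-3: not >7, res = 82-(-3) = 85

85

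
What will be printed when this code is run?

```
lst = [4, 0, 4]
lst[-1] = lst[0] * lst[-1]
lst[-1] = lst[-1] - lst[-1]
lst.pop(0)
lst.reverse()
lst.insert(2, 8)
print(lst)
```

[0, 0, 8]

lst[-1] = lst[0]*lst[-1] = 4*4 = 16 → [4, 0, 16]
lst[-1] = lst[-1]-lst[-1] = 16-16 = 0 → [4, 0, 0]
pop(0) removes 4 → [0, 0]
reverse → [0, 0]
insert 8 at 2 → [0, 0, 8]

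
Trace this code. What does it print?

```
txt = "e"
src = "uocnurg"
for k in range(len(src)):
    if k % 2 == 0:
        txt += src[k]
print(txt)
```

k=0: add 'u' → 'eu'
k=1: skip
k=2: add 'c' → 'euc'
k=3: skip
k=4: add 'u' → 'eucu'
k=5: skip
k=6: add 'g' → 'eucug'

eucug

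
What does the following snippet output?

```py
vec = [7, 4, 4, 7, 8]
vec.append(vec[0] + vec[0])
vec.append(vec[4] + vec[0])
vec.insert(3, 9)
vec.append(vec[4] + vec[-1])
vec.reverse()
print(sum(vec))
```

append vec[0]+vec[0] = 7+7 = 14 → [7, 4, 4, 7, 8, 14]
append vec[4]+vec[0] = 8+7 = 15 → [7, 4, 4, 7, 8, 14, 15]
insert 9 at 3 → [7, 4, 4, 9, 7, 8, 14, 15]
append vec[4]+vec[-1] = 7+15 = 22 → [7, 4, 4, 9, 7, 8, 14, 15, 22]
reverse → [22, 15, 14, 8, 7, 9, 4, 4, 7]
sum = 90

90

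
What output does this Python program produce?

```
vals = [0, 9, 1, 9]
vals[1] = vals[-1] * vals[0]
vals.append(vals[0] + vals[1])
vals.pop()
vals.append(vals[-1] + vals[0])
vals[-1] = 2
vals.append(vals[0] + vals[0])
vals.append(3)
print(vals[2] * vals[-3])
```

vals[1] = vals[-1]*vals[0] = 9*0 = 0 → [0, 0, 1, 9]
append vals[0]+vals[1] = 0+0 = 0 → [0, 0, 1, 9, 0]
pop() removes 0 → [0, 0, 1, 9]
append vals[-1]+vals[0] = 9+0 = 9 → [0, 0, 1, 9, 9]
vals[-1] = 2 → [0, 0, 1, 9, 2]
append vals[0]+vals[0] = 0+0 = 0 → [0, 0, 1, 9, 2, 0]
append 3 → [0, 0, 1, 9, 2, 0, 3]
vals[2]*vals[-3] = 1*2 = 2

2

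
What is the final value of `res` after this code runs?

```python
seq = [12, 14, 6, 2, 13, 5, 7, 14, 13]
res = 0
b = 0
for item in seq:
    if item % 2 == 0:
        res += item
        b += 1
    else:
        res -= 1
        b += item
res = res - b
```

1

item=12: even, res = 0+12 = 12; b=1
item=14: even, res = 12+14 = 26; b=2
item=6: even, res = 26+6 = 32; b=3
item=2: even, res = 32+2 = 34; b=4
item=13: not even, res = 34-1 = 33; b=17
item=5: not even, res = 33-1 = 32; b=22
item=7: not even, res = 32-1 = 31; b=29
item=14: even, res = 31+14 = 45; b=30
item=13: not even, res = 45-1 = 44; b=43
res-b = 44-43 = 1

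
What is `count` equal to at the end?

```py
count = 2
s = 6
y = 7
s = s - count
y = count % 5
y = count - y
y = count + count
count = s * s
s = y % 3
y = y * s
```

s = 6-2 = 4
y = 2%5 = 2
y = 2-2 = 0
y = 2+2 = 4
count = 4*4 = 16
s = 4%3 = 1
y = 4*1 = 4

16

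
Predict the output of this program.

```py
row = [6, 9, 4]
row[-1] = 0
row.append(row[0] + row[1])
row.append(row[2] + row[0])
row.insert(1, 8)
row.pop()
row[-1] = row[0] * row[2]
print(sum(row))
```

77

row[-1] = 0 → [6, 9, 0]
append row[0]+row[1] = 6+9 = 15 → [6, 9, 0, 15]
append row[2]+row[0] = 0+6 = 6 → [6, 9, 0, 15, 6]
insert 8 at 1 → [6, 8, 9, 0, 15, 6]
pop() removes 6 → [6, 8, 9, 0, 15]
row[-1] = row[0]*row[2] = 6*9 = 54 → [6, 8, 9, 0, 54]
sum = 77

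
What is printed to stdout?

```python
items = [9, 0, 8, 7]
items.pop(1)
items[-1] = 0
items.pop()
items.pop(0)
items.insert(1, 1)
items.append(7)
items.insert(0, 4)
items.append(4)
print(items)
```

pop(1) removes 0 → [9, 8, 7]
items[-1] = 0 → [9, 8, 0]
pop() removes 0 → [9, 8]
pop(0) removes 9 → [8]
insert 1 at 1 → [8, 1]
append 7 → [8, 1, 7]
insert 4 at 0 → [4, 8, 1, 7]
append 4 → [4, 8, 1, 7, 4]

[4, 8, 1, 7, 4]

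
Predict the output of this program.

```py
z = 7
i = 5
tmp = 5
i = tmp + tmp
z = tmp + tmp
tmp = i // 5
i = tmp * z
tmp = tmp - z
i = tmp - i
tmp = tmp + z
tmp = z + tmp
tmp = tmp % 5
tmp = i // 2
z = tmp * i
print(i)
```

i = 5+5 = 10
z = 5+5 = 10
tmp = 10//5 = 2
i = 2*10 = 20
tmp = 2-10 = -8
i = (-8)-20 = -28
tmp = (-8)+10 = 2
tmp = 10+2 = 12
tmp = 12%5 = 2
tmp = (-28)//2 = -14
z = (-14)*(-28) = 392

-28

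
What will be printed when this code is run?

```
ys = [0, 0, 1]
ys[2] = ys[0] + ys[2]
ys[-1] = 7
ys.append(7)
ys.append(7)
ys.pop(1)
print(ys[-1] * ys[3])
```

ys[2] = ys[0]+ys[2] = 0+1 = 1 → [0, 0, 1]
ys[-1] = 7 → [0, 0, 7]
append 7 → [0, 0, 7, 7]
append 7 → [0, 0, 7, 7, 7]
pop(1) removes 0 → [0, 7, 7, 7]
ys[-1]*ys[3] = 7*7 = 49

49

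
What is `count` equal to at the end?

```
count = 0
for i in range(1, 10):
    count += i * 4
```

180

i=1: count = 0+1*4 = 4
i=2: count = 4+2*4 = 12
i=3: count = 12+3*4 = 24
i=4: count = 24+4*4 = 40
i=5: count = 40+5*4 = 60
i=6: count = 60+6*4 = 84
i=7: count = 84+7*4 = 112
i=8: count = 112+8*4 = 144
i=9: count = 144+9*4 = 180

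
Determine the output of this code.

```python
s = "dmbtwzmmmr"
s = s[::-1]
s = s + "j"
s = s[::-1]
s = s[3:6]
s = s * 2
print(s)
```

reverse → 'rmmmzwtbmd'
+ 'j' → 'rmmmzwtbmdj'
reverse → 'jdmbtwzmmmr'
slice [3:6] → 'btw'
repeat ×2 → 'btwbtw'

btwbtw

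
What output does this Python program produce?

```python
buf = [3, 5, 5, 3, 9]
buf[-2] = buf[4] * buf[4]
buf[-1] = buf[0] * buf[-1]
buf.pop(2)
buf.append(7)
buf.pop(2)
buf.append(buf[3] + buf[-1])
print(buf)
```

buf[-2] = buf[4]*buf[4] = 9*9 = 81 → [3, 5, 5, 81, 9]
buf[-1] = buf[0]*buf[-1] = 3*9 = 27 → [3, 5, 5, 81, 27]
pop(2) removes 5 → [3, 5, 81, 27]
append 7 → [3, 5, 81, 27, 7]
pop(2) removes 81 → [3, 5, 27, 7]
append buf[3]+buf[-1] = 7+7 = 14 → [3, 5, 27, 7, 14]

[3, 5, 27, 7, 14]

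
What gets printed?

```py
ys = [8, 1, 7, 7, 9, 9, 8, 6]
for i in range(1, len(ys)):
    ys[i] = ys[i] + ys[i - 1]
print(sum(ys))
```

233

i=1: ys[1] = 1+8 = 9 → [8, 9, 7, 7, 9, 9, 8, 6]
i=2: ys[2] = 7+9 = 16 → [8, 9, 16, 7, 9, 9, 8, 6]
i=3: ys[3] = 7+16 = 23 → [8, 9, 16, 23, 9, 9, 8, 6]
i=4: ys[4] = 9+23 = 32 → [8, 9, 16, 23, 32, 9, 8, 6]
i=5: ys[5] = 9+32 = 41 → [8, 9, 16, 23, 32, 41, 8, 6]
i=6: ys[6] = 8+41 = 49 → [8, 9, 16, 23, 32, 41, 49, 6]
i=7: ys[7] = 6+49 = 55 → [8, 9, 16, 23, 32, 41, 49, 55]
sum = 233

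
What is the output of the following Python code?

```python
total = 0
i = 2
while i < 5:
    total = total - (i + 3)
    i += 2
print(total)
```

i=2: total = 0-5 = -5
i=4: total = (-5)-7 = -12

-12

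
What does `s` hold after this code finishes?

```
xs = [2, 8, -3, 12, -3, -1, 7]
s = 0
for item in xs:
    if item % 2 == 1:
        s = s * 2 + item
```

-31

item=2: not odd
item=8: not odd
item=-3: odd, s = 0*2+(-3) = -3
item=12: not odd
item=-3: odd, s = (-3)*2+(-3) = -9
item=-1: odd, s = (-9)*2+(-1) = -19
item=7: odd, s = (-19)*2+7 = -31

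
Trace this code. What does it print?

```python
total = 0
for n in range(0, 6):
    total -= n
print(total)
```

-15

n=0: total = 0-0 = 0
n=1: total = 0-1 = -1
n=2: total = (-1)-2 = -3
n=3: total = (-3)-3 = -6
n=4: total = (-6)-4 = -10
n=5: total = (-10)-5 = -15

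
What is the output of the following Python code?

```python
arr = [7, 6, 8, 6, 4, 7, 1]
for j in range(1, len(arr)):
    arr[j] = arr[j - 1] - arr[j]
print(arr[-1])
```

j=1: arr[1] = 7-6 = 1 → [7, 1, 8, 6, 4, 7, 1]
j=2: arr[2] = 1-8 = -7 → [7, 1, -7, 6, 4, 7, 1]
j=3: arr[3] = (-7)-6 = -13 → [7, 1, -7, -13, 4, 7, 1]
j=4: arr[4] = (-13)-4 = -17 → [7, 1, -7, -13, -17, 7, 1]
j=5: arr[5] = (-17)-7 = -24 → [7, 1, -7, -13, -17, -24, 1]
j=6: arr[6] = (-24)-1 = -25 → [7, 1, -7, -13, -17, -24, -25]

-25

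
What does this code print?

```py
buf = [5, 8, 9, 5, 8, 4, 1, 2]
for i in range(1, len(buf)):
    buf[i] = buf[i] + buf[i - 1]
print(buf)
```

[5, 13, 22, 27, 35, 39, 40, 42]

i=1: buf[1] = 8+5 = 13 → [5, 13, 9, 5, 8, 4, 1, 2]
i=2: buf[2] = 9+13 = 22 → [5, 13, 22, 5, 8, 4, 1, 2]
i=3: buf[3] = 5+22 = 27 → [5, 13, 22, 27, 8, 4, 1, 2]
i=4: buf[4] = 8+27 = 35 → [5, 13, 22, 27, 35, 4, 1, 2]
i=5: buf[5] = 4+35 = 39 → [5, 13, 22, 27, 35, 39, 1, 2]
i=6: buf[6] = 1+39 = 40 → [5, 13, 22, 27, 35, 39, 40, 2]
i=7: buf[7] = 2+40 = 42 → [5, 13, 22, 27, 35, 39, 40, 42]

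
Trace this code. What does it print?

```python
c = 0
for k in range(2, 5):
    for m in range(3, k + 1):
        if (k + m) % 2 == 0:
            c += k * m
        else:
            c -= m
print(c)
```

22

k=3,m=3: even sum, c = 0+9 = 9
k=4,m=3: odd sum, c = 9-3 = 6
k=4,m=4: even sum, c = 6+16 = 22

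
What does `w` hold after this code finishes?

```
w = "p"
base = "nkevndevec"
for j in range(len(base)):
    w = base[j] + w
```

j=0: prepend 'n' → 'np'
j=1: prepend 'k' → 'knp'
j=2: prepend 'e' → 'eknp'
j=3: prepend 'v' → 'veknp'
j=4: prepend 'n' → 'nveknp'
j=5: prepend 'd' → 'dnveknp'
j=6: prepend 'e' → 'ednveknp'
j=7: prepend 'v' → 'vednveknp'
j=8: prepend 'e' → 'evednveknp'
j=9: prepend 'c' → 'cevednveknp'

'cevednveknp'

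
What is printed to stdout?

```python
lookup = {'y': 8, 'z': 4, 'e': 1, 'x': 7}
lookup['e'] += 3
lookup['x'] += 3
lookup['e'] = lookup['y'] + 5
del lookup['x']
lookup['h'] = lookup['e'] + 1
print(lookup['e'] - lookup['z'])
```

lookup['e'] = 1+3 = 4 → {'y': 8, 'z': 4, 'e': 4, 'x': 7}
lookup['x'] = 7+3 = 10 → {'y': 8, 'z': 4, 'e': 4, 'x': 10}
lookup['e'] = lookup['y']+5 = 13 → {'y': 8, 'z': 4, 'e': 13, 'x': 10}
del 'x' → {'y': 8, 'z': 4, 'e': 13}
lookup['h'] = lookup['e']+1 = 14 → {'y': 8, 'z': 4, 'e': 13, 'h': 14}
lookup['e']-lookup['z'] = 13-4 = 9

9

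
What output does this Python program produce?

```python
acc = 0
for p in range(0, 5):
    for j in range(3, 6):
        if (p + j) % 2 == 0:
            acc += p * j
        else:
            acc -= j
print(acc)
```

24

p=0,j=3: odd sum, acc = 0-3 = -3
p=0,j=4: even sum, acc = (-3)+0 = -3
p=0,j=5: odd sum, acc = (-3)-5 = -8
p=1,j=3: even sum, acc = (-8)+3 = -5
p=1,j=4: odd sum, acc = (-5)-4 = -9
p=1,j=5: even sum, acc = (-9)+5 = -4
p=2,j=3: odd sum, acc = (-4)-3 = -7
p=2,j=4: even sum, acc = (-7)+8 = 1
p=2,j=5: odd sum, acc = 1-5 = -4
p=3,j=3: even sum, acc = (-4)+9 = 5
p=3,j=4: odd sum, acc = 5-4 = 1
p=3,j=5: even sum, acc = 1+15 = 16
p=4,j=3: odd sum, acc = 16-3 = 13
p=4,j=4: even sum, acc = 13+16 = 29
p=4,j=5: odd sum, acc = 29-5 = 24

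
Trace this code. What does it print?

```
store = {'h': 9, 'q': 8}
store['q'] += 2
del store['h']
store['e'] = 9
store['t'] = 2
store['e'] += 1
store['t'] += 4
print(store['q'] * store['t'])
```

store['q'] = 8+2 = 10 → {'h': 9, 'q': 10}
del 'h' → {'q': 10}
store['e'] = 9 → {'q': 10, 'e': 9}
store['t'] = 2 → {'q': 10, 'e': 9, 't': 2}
store['e'] = 9+1 = 10 → {'q': 10, 'e': 10, 't': 2}
store['t'] = 2+4 = 6 → {'q': 10, 'e': 10, 't': 6}
store['q']*store['t'] = 10*6 = 60

60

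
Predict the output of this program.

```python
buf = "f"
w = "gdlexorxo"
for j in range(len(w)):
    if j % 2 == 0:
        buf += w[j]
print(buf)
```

j=0: add 'g' → 'fg'
j=1: skip
j=2: add 'l' → 'fgl'
j=3: skip
j=4: add 'x' → 'fglx'
j=5: skip
j=6: add 'r' → 'fglxr'
j=7: skip
j=8: add 'o' → 'fglxro'

fglxro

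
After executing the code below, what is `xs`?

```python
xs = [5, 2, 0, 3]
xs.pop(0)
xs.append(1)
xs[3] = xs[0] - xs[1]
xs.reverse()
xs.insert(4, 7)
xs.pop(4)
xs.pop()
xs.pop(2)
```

[2, 3]

pop(0) removes 5 → [2, 0, 3]
append 1 → [2, 0, 3, 1]
xs[3] = xs[0]-xs[1] = 2-0 = 2 → [2, 0, 3, 2]
reverse → [2, 3, 0, 2]
insert 7 at 4 → [2, 3, 0, 2, 7]
pop(4) removes 7 → [2, 3, 0, 2]
pop() removes 2 → [2, 3, 0]
pop(2) removes 0 → [2, 3]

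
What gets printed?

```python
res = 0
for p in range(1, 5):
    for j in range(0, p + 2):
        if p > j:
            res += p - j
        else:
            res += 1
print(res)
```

28

p=1,j=0: 1>0, res = 0+1 = 1
p=1,j=1: not 1>1, res = 1+1 = 2
p=1,j=2: not 1>2, res = 2+1 = 3
p=2,j=0: 2>0, res = 3+2 = 5
p=2,j=1: 2>1, res = 5+1 = 6
p=2,j=2: not 2>2, res = 6+1 = 7
p=2,j=3: not 2>3, res = 7+1 = 8
p=3,j=0: 3>0, res = 8+3 = 11
p=3,j=1: 3>1, res = 11+2 = 13
p=3,j=2: 3>2, res = 13+1 = 14
p=3,j=3: not 3>3, res = 14+1 = 15
p=3,j=4: not 3>4, res = 15+1 = 16
p=4,j=0: 4>0, res = 16+4 = 20
p=4,j=1: 4>1, res = 20+3 = 23
p=4,j=2: 4>2, res = 23+2 = 25
p=4,j=3: 4>3, res = 25+1 = 26
p=4,j=4: not 4>4, res = 26+1 = 27
p=4,j=5: not 4>5, res = 27+1 = 28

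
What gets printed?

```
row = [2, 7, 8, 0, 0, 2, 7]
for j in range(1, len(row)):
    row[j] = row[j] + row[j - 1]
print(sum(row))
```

j=1: row[1] = 7+2 = 9 → [2, 9, 8, 0, 0, 2, 7]
j=2: row[2] = 8+9 = 17 → [2, 9, 17, 0, 0, 2, 7]
j=3: row[3] = 0+17 = 17 → [2, 9, 17, 17, 0, 2, 7]
j=4: row[4] = 0+17 = 17 → [2, 9, 17, 17, 17, 2, 7]
j=5: row[5] = 2+17 = 19 → [2, 9, 17, 17, 17, 19, 7]
j=6: row[6] = 7+19 = 26 → [2, 9, 17, 17, 17, 19, 26]
sum = 107

107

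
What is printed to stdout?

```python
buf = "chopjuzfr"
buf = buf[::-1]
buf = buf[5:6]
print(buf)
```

p

reverse → 'rfzujpohc'
slice [5:6] → 'p'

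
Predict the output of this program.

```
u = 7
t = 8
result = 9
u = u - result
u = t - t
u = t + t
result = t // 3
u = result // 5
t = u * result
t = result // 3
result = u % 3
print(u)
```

0

u = 7-9 = -2
u = 8-8 = 0
u = 8+8 = 16
result = 8//3 = 2
u = 2//5 = 0
t = 0*2 = 0
t = 2//3 = 0
result = 0%3 = 0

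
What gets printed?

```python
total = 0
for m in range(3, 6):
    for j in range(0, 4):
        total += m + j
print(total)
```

66

m=3,j=0: total = 0+3 = 3
m=3,j=1: total = 3+4 = 7
m=3,j=2: total = 7+5 = 12
m=3,j=3: total = 12+6 = 18
m=4,j=0: total = 18+4 = 22
m=4,j=1: total = 22+5 = 27
m=4,j=2: total = 27+6 = 33
m=4,j=3: total = 33+7 = 40
m=5,j=0: total = 40+5 = 45
m=5,j=1: total = 45+6 = 51
m=5,j=2: total = 51+7 = 58
m=5,j=3: total = 58+8 = 66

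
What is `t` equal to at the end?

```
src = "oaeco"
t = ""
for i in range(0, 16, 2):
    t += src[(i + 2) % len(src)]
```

i=0: add src[2]='e' → 'e'
i=2: add src[4]='o' → 'eo'
i=4: add src[1]='a' → 'eoa'
i=6: add src[3]='c' → 'eoac'
i=8: add src[0]='o' → 'eoaco'
i=10: add src[2]='e' → 'eoacoe'
i=12: add src[4]='o' → 'eoacoeo'
i=14: add src[1]='a' → 'eoacoeoa'

'eoacoeoa'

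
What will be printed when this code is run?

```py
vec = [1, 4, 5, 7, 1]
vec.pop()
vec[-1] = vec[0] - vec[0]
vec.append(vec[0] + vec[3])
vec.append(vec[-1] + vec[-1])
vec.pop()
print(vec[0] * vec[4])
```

1

pop() removes 1 → [1, 4, 5, 7]
vec[-1] = vec[0]-vec[0] = 1-1 = 0 → [1, 4, 5, 0]
append vec[0]+vec[3] = 1+0 = 1 → [1, 4, 5, 0, 1]
append vec[-1]+vec[-1] = 1+1 = 2 → [1, 4, 5, 0, 1, 2]
pop() removes 2 → [1, 4, 5, 0, 1]
vec[0]*vec[4] = 1*1 = 1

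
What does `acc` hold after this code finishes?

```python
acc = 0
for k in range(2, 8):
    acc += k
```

k=2: acc = 0+2 = 2
k=3: acc = 2+3 = 5
k=4: acc = 5+4 = 9
k=5: acc = 9+5 = 14
k=6: acc = 14+6 = 20
k=7: acc = 20+7 = 27

27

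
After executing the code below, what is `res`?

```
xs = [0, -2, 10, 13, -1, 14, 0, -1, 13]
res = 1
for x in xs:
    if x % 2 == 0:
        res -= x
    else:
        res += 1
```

x=0: even, res = 1-0 = 1
x=-2: even, res = 1-(-2) = 3
x=10: even, res = 3-10 = -7
x=13: not even, res = (-7)+1 = -6
x=-1: not even, res = (-6)+1 = -5
x=14: even, res = (-5)-14 = -19
x=0: even, res = (-19)-0 = -19
x=-1: not even, res = (-19)+1 = -18
x=13: not even, res = (-18)+1 = -17

-17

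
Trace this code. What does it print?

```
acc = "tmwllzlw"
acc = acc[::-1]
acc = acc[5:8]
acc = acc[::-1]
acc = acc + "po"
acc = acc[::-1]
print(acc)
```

reverse → 'wlzllwmt'
slice [5:8] → 'wmt'
reverse → 'tmw'
+ 'po' → 'tmwpo'
reverse → 'opwmt'

opwmt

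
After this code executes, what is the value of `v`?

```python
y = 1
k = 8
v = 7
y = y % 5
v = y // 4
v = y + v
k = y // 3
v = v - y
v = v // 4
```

0

y = 1%5 = 1
v = 1//4 = 0
v = 1+0 = 1
k = 1//3 = 0
v = 1-1 = 0
v = 0//4 = 0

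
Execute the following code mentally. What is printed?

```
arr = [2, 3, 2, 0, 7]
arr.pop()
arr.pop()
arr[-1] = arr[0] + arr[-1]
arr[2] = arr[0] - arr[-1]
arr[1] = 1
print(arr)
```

[2, 1, -2]

pop() removes 7 → [2, 3, 2, 0]
pop() removes 0 → [2, 3, 2]
arr[-1] = arr[0]+arr[-1] = 2+2 = 4 → [2, 3, 4]
arr[2] = arr[0]-arr[-1] = 2-4 = -2 → [2, 3, -2]
arr[1] = 1 → [2, 1, -2]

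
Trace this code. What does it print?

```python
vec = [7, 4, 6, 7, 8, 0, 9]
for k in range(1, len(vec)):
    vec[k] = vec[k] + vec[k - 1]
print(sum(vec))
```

k=1: vec[1] = 4+7 = 11 → [7, 11, 6, 7, 8, 0, 9]
k=2: vec[2] = 6+11 = 17 → [7, 11, 17, 7, 8, 0, 9]
k=3: vec[3] = 7+17 = 24 → [7, 11, 17, 24, 8, 0, 9]
k=4: vec[4] = 8+24 = 32 → [7, 11, 17, 24, 32, 0, 9]
k=5: vec[5] = 0+32 = 32 → [7, 11, 17, 24, 32, 32, 9]
k=6: vec[6] = 9+32 = 41 → [7, 11, 17, 24, 32, 32, 41]
sum = 164

164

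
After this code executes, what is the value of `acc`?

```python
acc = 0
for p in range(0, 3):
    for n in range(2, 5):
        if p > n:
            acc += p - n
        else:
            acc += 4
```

p=0,n=2: not 0>2, acc = 0+4 = 4
p=0,n=3: not 0>3, acc = 4+4 = 8
p=0,n=4: not 0>4, acc = 8+4 = 12
p=1,n=2: not 1>2, acc = 12+4 = 16
p=1,n=3: not 1>3, acc = 16+4 = 20
p=1,n=4: not 1>4, acc = 20+4 = 24
p=2,n=2: not 2>2, acc = 24+4 = 28
p=2,n=3: not 2>3, acc = 28+4 = 32
p=2,n=4: not 2>4, acc = 32+4 = 36

36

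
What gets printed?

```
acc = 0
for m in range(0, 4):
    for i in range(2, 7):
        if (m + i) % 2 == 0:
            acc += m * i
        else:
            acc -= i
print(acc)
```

16

m=0,i=2: even sum, acc = 0+0 = 0
m=0,i=3: odd sum, acc = 0-3 = -3
m=0,i=4: even sum, acc = (-3)+0 = -3
m=0,i=5: odd sum, acc = (-3)-5 = -8
m=0,i=6: even sum, acc = (-8)+0 = -8
m=1,i=2: odd sum, acc = (-8)-2 = -10
m=1,i=3: even sum, acc = (-10)+3 = -7
m=1,i=4: odd sum, acc = (-7)-4 = -11
m=1,i=5: even sum, acc = (-11)+5 = -6
m=1,i=6: odd sum, acc = (-6)-6 = -12
m=2,i=2: even sum, acc = (-12)+4 = -8
m=2,i=3: odd sum, acc = (-8)-3 = -11
m=2,i=4: even sum, acc = (-11)+8 = -3
m=2,i=5: odd sum, acc = (-3)-5 = -8
m=2,i=6: even sum, acc = (-8)+12 = 4
m=3,i=2: odd sum, acc = 4-2 = 2
m=3,i=3: even sum, acc = 2+9 = 11
m=3,i=4: odd sum, acc = 11-4 = 7
m=3,i=5: even sum, acc = 7+15 = 22
m=3,i=6: odd sum, acc = 22-6 = 16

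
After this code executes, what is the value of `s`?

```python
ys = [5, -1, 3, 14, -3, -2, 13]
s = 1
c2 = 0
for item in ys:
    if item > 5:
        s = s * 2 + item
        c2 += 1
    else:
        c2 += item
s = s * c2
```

item=5: not >5; c2=5
item=-1: not >5; c2=4
item=3: not >5; c2=7
item=14: >5, s = 1*2+14 = 16; c2=8
item=-3: not >5; c2=5
item=-2: not >5; c2=3
item=13: >5, s = 16*2+13 = 45; c2=4
s*c2 = 45*4 = 180

180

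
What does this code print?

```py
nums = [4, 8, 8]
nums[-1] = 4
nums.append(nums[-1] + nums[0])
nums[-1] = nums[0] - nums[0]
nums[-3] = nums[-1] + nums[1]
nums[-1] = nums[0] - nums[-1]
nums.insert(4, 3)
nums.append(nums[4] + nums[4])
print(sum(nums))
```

29

nums[-1] = 4 → [4, 8, 4]
append nums[-1]+nums[0] = 4+4 = 8 → [4, 8, 4, 8]
nums[-1] = nums[0]-nums[0] = 4-4 = 0 → [4, 8, 4, 0]
nums[-3] = nums[-1]+nums[1] = 0+8 = 8 → [4, 8, 4, 0]
nums[-1] = nums[0]-nums[-1] = 4-0 = 4 → [4, 8, 4, 4]
insert 3 at 4 → [4, 8, 4, 4, 3]
append nums[4]+nums[4] = 3+3 = 6 → [4, 8, 4, 4, 3, 6]
sum = 29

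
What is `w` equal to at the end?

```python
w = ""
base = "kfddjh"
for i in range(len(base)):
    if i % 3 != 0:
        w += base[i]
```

i=0: skip
i=1: add 'f' → 'f'
i=2: add 'd' → 'fd'
i=3: skip
i=4: add 'j' → 'fdj'
i=5: add 'h' → 'fdjh'

'fdjh'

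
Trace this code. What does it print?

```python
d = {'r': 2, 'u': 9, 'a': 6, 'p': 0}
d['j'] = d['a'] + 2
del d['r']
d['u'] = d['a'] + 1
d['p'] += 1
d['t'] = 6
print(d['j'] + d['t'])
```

d['j'] = d['a']+2 = 8 → {'r': 2, 'u': 9, 'a': 6, 'p': 0, 'j': 8}
del 'r' → {'u': 9, 'a': 6, 'p': 0, 'j': 8}
d['u'] = d['a']+1 = 7 → {'u': 7, 'a': 6, 'p': 0, 'j': 8}
d['p'] = 0+1 = 1 → {'u': 7, 'a': 6, 'p': 1, 'j': 8}
d['t'] = 6 → {'u': 7, 'a': 6, 'p': 1, 'j': 8, 't': 6}
d['j']+d['t'] = 8+6 = 14

14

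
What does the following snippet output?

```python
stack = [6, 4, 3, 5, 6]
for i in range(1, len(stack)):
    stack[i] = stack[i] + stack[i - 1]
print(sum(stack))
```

71

i=1: stack[1] = 4+6 = 10 → [6, 10, 3, 5, 6]
i=2: stack[2] = 3+10 = 13 → [6, 10, 13, 5, 6]
i=3: stack[3] = 5+13 = 18 → [6, 10, 13, 18, 6]
i=4: stack[4] = 6+18 = 24 → [6, 10, 13, 18, 24]
sum = 71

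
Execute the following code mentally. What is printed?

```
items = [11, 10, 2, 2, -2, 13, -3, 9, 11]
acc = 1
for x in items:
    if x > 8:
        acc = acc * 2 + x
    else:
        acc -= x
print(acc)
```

x=11: >8, acc = 1*2+11 = 13
x=10: >8, acc = 13*2+10 = 36
x=2: not >8, acc = 36-2 = 34
x=2: not >8, acc = 34-2 = 32
x=-2: not >8, acc = 32-(-2) = 34
x=13: >8, acc = 34*2+13 = 81
x=-3: not >8, acc = 81-(-3) = 84
x=9: >8, acc = 84*2+9 = 177
x=11: >8, acc = 177*2+11 = 365

365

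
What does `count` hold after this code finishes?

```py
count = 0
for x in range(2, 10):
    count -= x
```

x=2: count = 0-2 = -2
x=3: count = (-2)-3 = -5
x=4: count = (-5)-4 = -9
x=5: count = (-9)-5 = -14
x=6: count = (-14)-6 = -20
x=7: count = (-20)-7 = -27
x=8: count = (-27)-8 = -35
x=9: count = (-35)-9 = -44

-44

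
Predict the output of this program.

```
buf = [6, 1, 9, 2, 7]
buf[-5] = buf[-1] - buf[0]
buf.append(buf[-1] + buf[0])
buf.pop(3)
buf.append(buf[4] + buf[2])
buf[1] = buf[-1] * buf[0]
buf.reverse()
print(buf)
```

[17, 8, 7, 9, 17, 1]

buf[-5] = buf[-1]-buf[0] = 7-6 = 1 → [1, 1, 9, 2, 7]
append buf[-1]+buf[0] = 7+1 = 8 → [1, 1, 9, 2, 7, 8]
pop(3) removes 2 → [1, 1, 9, 7, 8]
append buf[4]+buf[2] = 8+9 = 17 → [1, 1, 9, 7, 8, 17]
buf[1] = buf[-1]*buf[0] = 17*1 = 17 → [1, 17, 9, 7, 8, 17]
reverse → [17, 8, 7, 9, 17, 1]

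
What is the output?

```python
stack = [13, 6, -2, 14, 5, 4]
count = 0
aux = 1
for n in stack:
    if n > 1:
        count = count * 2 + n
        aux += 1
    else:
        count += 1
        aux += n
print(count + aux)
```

n=13: >1, count = 0*2+13 = 13; aux=2
n=6: >1, count = 13*2+6 = 32; aux=3
n=-2: not >1, count = 32+1 = 33; aux=1
n=14: >1, count = 33*2+14 = 80; aux=2
n=5: >1, count = 80*2+5 = 165; aux=3
n=4: >1, count = 165*2+4 = 334; aux=4
count+aux = 334+4 = 338

338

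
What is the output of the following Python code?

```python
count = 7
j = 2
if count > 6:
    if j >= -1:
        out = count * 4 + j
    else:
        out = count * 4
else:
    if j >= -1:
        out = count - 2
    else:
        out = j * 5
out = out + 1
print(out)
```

31

count=7, j=2
count > 6 is True; j >= -1 is True
→ out = count * 4 + j = 30
out = 30+1 = 31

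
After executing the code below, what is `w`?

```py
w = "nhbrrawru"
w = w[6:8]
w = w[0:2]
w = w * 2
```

'wrwr'

slice [6:8] → 'wr'
slice [0:2] → 'wr'
repeat ×2 → 'wrwr'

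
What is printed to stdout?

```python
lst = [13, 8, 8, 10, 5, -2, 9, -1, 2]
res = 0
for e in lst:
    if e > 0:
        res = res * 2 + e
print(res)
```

e=13: >0, res = 0*2+13 = 13
e=8: >0, res = 13*2+8 = 34
e=8: >0, res = 34*2+8 = 76
e=10: >0, res = 76*2+10 = 162
e=5: >0, res = 162*2+5 = 329
e=-2: not >0
e=9: >0, res = 329*2+9 = 667
e=-1: not >0
e=2: >0, res = 667*2+2 = 1336

1336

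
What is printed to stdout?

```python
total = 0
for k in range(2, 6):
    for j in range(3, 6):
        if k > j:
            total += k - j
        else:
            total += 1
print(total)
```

13

k=2,j=3: not 2>3, total = 0+1 = 1
k=2,j=4: not 2>4, total = 1+1 = 2
k=2,j=5: not 2>5, total = 2+1 = 3
k=3,j=3: not 3>3, total = 3+1 = 4
k=3,j=4: not 3>4, total = 4+1 = 5
k=3,j=5: not 3>5, total = 5+1 = 6
k=4,j=3: 4>3, total = 6+1 = 7
k=4,j=4: not 4>4, total = 7+1 = 8
k=4,j=5: not 4>5, total = 8+1 = 9
k=5,j=3: 5>3, total = 9+2 = 11
k=5,j=4: 5>4, total = 11+1 = 12
k=5,j=5: not 5>5, total = 12+1 = 13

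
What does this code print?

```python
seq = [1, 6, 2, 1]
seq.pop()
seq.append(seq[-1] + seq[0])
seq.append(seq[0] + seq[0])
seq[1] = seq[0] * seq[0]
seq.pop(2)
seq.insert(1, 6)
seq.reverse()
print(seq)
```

pop() removes 1 → [1, 6, 2]
append seq[-1]+seq[0] = 2+1 = 3 → [1, 6, 2, 3]
append seq[0]+seq[0] = 1+1 = 2 → [1, 6, 2, 3, 2]
seq[1] = seq[0]*seq[0] = 1*1 = 1 → [1, 1, 2, 3, 2]
pop(2) removes 2 → [1, 1, 3, 2]
insert 6 at 1 → [1, 6, 1, 3, 2]
reverse → [2, 3, 1, 6, 1]

[2, 3, 1, 6, 1]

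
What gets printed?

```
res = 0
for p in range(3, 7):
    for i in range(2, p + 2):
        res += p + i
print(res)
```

p=3,i=2: res = 0+5 = 5
p=3,i=3: res = 5+6 = 11
p=3,i=4: res = 11+7 = 18
p=4,i=2: res = 18+6 = 24
p=4,i=3: res = 24+7 = 31
p=4,i=4: res = 31+8 = 39
p=4,i=5: res = 39+9 = 48
p=5,i=2: res = 48+7 = 55
p=5,i=3: res = 55+8 = 63
p=5,i=4: res = 63+9 = 72
p=5,i=5: res = 72+10 = 82
p=5,i=6: res = 82+11 = 93
p=6,i=2: res = 93+8 = 101
p=6,i=3: res = 101+9 = 110
p=6,i=4: res = 110+10 = 120
p=6,i=5: res = 120+11 = 131
p=6,i=6: res = 131+12 = 143
p=6,i=7: res = 143+13 = 156

156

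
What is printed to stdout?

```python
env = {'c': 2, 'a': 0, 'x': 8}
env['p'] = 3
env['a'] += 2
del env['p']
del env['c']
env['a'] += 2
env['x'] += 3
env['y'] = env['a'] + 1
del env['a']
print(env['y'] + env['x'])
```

16

env['p'] = 3 → {'c': 2, 'a': 0, 'x': 8, 'p': 3}
env['a'] = 0+2 = 2 → {'c': 2, 'a': 2, 'x': 8, 'p': 3}
del 'p' → {'c': 2, 'a': 2, 'x': 8}
del 'c' → {'a': 2, 'x': 8}
env['a'] = 2+2 = 4 → {'a': 4, 'x': 8}
env['x'] = 8+3 = 11 → {'a': 4, 'x': 11}
env['y'] = env['a']+1 = 5 → {'a': 4, 'x': 11, 'y': 5}
del 'a' → {'x': 11, 'y': 5}
env['y']+env['x'] = 5+11 = 16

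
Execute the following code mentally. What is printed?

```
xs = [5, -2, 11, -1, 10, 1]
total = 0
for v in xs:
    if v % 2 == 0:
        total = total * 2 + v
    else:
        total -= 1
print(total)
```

v=5: not even, total = 0-1 = -1
v=-2: even, total = (-1)*2+(-2) = -4
v=11: not even, total = (-4)-1 = -5
v=-1: not even, total = (-5)-1 = -6
v=10: even, total = (-6)*2+10 = -2
v=1: not even, total = (-2)-1 = -3

-3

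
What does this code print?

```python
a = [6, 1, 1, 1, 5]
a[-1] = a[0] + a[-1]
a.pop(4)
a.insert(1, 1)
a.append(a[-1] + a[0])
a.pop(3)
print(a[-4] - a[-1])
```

-6

a[-1] = a[0]+a[-1] = 6+5 = 11 → [6, 1, 1, 1, 11]
pop(4) removes 11 → [6, 1, 1, 1]
insert 1 at 1 → [6, 1, 1, 1, 1]
append a[-1]+a[0] = 1+6 = 7 → [6, 1, 1, 1, 1, 7]
pop(3) removes 1 → [6, 1, 1, 1, 7]
a[-4]-a[-1] = 1-7 = -6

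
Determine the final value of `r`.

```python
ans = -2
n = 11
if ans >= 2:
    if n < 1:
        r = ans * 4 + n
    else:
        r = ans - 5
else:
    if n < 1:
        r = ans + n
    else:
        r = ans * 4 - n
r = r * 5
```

ans=-2, n=11
ans >= 2 is False; n < 1 is False
→ r = ans * 4 - n = -19
r = (-19)*5 = -95

-95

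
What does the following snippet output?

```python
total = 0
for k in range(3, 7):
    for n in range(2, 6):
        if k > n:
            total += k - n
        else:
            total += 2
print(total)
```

32

k=3,n=2: 3>2, total = 0+1 = 1
k=3,n=3: not 3>3, total = 1+2 = 3
k=3,n=4: not 3>4, total = 3+2 = 5
k=3,n=5: not 3>5, total = 5+2 = 7
k=4,n=2: 4>2, total = 7+2 = 9
k=4,n=3: 4>3, total = 9+1 = 10
k=4,n=4: not 4>4, total = 10+2 = 12
k=4,n=5: not 4>5, total = 12+2 = 14
k=5,n=2: 5>2, total = 14+3 = 17
k=5,n=3: 5>3, total = 17+2 = 19
k=5,n=4: 5>4, total = 19+1 = 20
k=5,n=5: not 5>5, total = 20+2 = 22
k=6,n=2: 6>2, total = 22+4 = 26
k=6,n=3: 6>3, total = 26+3 = 29
k=6,n=4: 6>4, total = 29+2 = 31
k=6,n=5: 6>5, total = 31+1 = 32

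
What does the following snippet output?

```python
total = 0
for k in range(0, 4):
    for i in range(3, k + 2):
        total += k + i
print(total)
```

k=2,i=3: total = 0+5 = 5
k=3,i=3: total = 5+6 = 11
k=3,i=4: total = 11+7 = 18

18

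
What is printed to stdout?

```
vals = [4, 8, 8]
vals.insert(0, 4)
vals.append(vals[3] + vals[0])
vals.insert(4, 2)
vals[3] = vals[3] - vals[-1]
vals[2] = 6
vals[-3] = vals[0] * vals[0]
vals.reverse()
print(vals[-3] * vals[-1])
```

insert 4 at 0 → [4, 4, 8, 8]
append vals[3]+vals[0] = 8+4 = 12 → [4, 4, 8, 8, 12]
insert 2 at 4 → [4, 4, 8, 8, 2, 12]
vals[3] = vals[3]-vals[-1] = 8-12 = -4 → [4, 4, 8, -4, 2, 12]
vals[2] = 6 → [4, 4, 6, -4, 2, 12]
vals[-3] = vals[0]*vals[0] = 4*4 = 16 → [4, 4, 6, 16, 2, 12]
reverse → [12, 2, 16, 6, 4, 4]
vals[-3]*vals[-1] = 6*4 = 24

24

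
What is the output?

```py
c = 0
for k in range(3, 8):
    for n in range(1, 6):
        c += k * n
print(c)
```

375

k=3,n=1: c = 0+3 = 3
k=3,n=2: c = 3+6 = 9
k=3,n=3: c = 9+9 = 18
k=3,n=4: c = 18+12 = 30
k=3,n=5: c = 30+15 = 45
k=4,n=1: c = 45+4 = 49
k=4,n=2: c = 49+8 = 57
k=4,n=3: c = 57+12 = 69
k=4,n=4: c = 69+16 = 85
k=4,n=5: c = 85+20 = 105
k=5,n=1: c = 105+5 = 110
k=5,n=2: c = 110+10 = 120
k=5,n=3: c = 120+15 = 135
k=5,n=4: c = 135+20 = 155
k=5,n=5: c = 155+25 = 180
k=6,n=1: c = 180+6 = 186
k=6,n=2: c = 186+12 = 198
k=6,n=3: c = 198+18 = 216
k=6,n=4: c = 216+24 = 240
k=6,n=5: c = 240+30 = 270
k=7,n=1: c = 270+7 = 277
k=7,n=2: c = 277+14 = 291
k=7,n=3: c = 291+21 = 312
k=7,n=4: c = 312+28 = 340
k=7,n=5: c = 340+35 = 375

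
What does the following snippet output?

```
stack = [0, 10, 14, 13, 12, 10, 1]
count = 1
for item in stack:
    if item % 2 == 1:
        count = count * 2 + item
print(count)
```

31

item=0: not odd
item=10: not odd
item=14: not odd
item=13: odd, count = 1*2+13 = 15
item=12: not odd
item=10: not odd
item=1: odd, count = 15*2+1 = 31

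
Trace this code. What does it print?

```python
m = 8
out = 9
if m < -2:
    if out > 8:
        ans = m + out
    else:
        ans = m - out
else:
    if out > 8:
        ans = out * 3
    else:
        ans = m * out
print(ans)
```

27

m=8, out=9
m < -2 is False; out > 8 is True
→ ans = out * 3 = 27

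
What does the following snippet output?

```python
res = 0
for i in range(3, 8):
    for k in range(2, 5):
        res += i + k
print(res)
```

i=3,k=2: res = 0+5 = 5
i=3,k=3: res = 5+6 = 11
i=3,k=4: res = 11+7 = 18
i=4,k=2: res = 18+6 = 24
i=4,k=3: res = 24+7 = 31
i=4,k=4: res = 31+8 = 39
i=5,k=2: res = 39+7 = 46
i=5,k=3: res = 46+8 = 54
i=5,k=4: res = 54+9 = 63
i=6,k=2: res = 63+8 = 71
i=6,k=3: res = 71+9 = 80
i=6,k=4: res = 80+10 = 90
i=7,k=2: res = 90+9 = 99
i=7,k=3: res = 99+10 = 109
i=7,k=4: res = 109+11 = 120

120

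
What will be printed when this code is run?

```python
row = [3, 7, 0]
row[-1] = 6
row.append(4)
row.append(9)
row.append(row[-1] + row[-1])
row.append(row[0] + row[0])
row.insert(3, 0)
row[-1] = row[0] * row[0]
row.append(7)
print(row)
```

row[-1] = 6 → [3, 7, 6]
append 4 → [3, 7, 6, 4]
append 9 → [3, 7, 6, 4, 9]
append row[-1]+row[-1] = 9+9 = 18 → [3, 7, 6, 4, 9, 18]
append row[0]+row[0] = 3+3 = 6 → [3, 7, 6, 4, 9, 18, 6]
insert 0 at 3 → [3, 7, 6, 0, 4, 9, 18, 6]
row[-1] = row[0]*row[0] = 3*3 = 9 → [3, 7, 6, 0, 4, 9, 18, 9]
append 7 → [3, 7, 6, 0, 4, 9, 18, 9, 7]

[3, 7, 6, 0, 4, 9, 18, 9, 7]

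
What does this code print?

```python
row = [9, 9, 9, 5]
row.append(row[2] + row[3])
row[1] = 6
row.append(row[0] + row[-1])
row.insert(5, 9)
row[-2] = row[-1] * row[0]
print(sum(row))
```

273

append row[2]+row[3] = 9+5 = 14 → [9, 9, 9, 5, 14]
row[1] = 6 → [9, 6, 9, 5, 14]
append row[0]+row[-1] = 9+14 = 23 → [9, 6, 9, 5, 14, 23]
insert 9 at 5 → [9, 6, 9, 5, 14, 9, 23]
row[-2] = row[-1]*row[0] = 23*9 = 207 → [9, 6, 9, 5, 14, 207, 23]
sum = 273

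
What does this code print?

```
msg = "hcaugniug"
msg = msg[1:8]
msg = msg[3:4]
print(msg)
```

g

slice [1:8] → 'caugniu'
slice [3:4] → 'g'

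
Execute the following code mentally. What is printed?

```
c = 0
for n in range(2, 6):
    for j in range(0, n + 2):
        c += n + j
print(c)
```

134

n=2,j=0: c = 0+2 = 2
n=2,j=1: c = 2+3 = 5
n=2,j=2: c = 5+4 = 9
n=2,j=3: c = 9+5 = 14
n=3,j=0: c = 14+3 = 17
n=3,j=1: c = 17+4 = 21
n=3,j=2: c = 21+5 = 26
n=3,j=3: c = 26+6 = 32
n=3,j=4: c = 32+7 = 39
n=4,j=0: c = 39+4 = 43
n=4,j=1: c = 43+5 = 48
n=4,j=2: c = 48+6 = 54
n=4,j=3: c = 54+7 = 61
n=4,j=4: c = 61+8 = 69
n=4,j=5: c = 69+9 = 78
n=5,j=0: c = 78+5 = 83
n=5,j=1: c = 83+6 = 89
n=5,j=2: c = 89+7 = 96
n=5,j=3: c = 96+8 = 104
n=5,j=4: c = 104+9 = 113
n=5,j=5: c = 113+10 = 123
n=5,j=6: c = 123+11 = 134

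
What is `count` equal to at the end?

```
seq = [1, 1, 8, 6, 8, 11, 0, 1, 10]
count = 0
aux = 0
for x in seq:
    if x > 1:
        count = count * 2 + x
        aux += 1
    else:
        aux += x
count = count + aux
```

x=1: not >1; aux=1
x=1: not >1; aux=2
x=8: >1, count = 0*2+8 = 8; aux=3
x=6: >1, count = 8*2+6 = 22; aux=4
x=8: >1, count = 22*2+8 = 52; aux=5
x=11: >1, count = 52*2+11 = 115; aux=6
x=0: not >1; aux=6
x=1: not >1; aux=7
x=10: >1, count = 115*2+10 = 240; aux=8
count+aux = 240+8 = 248

248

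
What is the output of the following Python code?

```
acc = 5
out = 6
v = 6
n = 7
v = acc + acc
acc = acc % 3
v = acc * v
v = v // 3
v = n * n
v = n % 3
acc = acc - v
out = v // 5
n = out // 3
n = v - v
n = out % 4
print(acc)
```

v = 5+5 = 10
acc = 5%3 = 2
v = 2*10 = 20
v = 20//3 = 6
v = 7*7 = 49
v = 7%3 = 1
acc = 2-1 = 1
out = 1//5 = 0
n = 0//3 = 0
n = 1-1 = 0
n = 0%4 = 0

1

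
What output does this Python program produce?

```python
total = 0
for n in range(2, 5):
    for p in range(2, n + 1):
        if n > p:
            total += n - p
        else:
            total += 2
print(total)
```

10

n=2,p=2: not 2>2, total = 0+2 = 2
n=3,p=2: 3>2, total = 2+1 = 3
n=3,p=3: not 3>3, total = 3+2 = 5
n=4,p=2: 4>2, total = 5+2 = 7
n=4,p=3: 4>3, total = 7+1 = 8
n=4,p=4: not 4>4, total = 8+2 = 10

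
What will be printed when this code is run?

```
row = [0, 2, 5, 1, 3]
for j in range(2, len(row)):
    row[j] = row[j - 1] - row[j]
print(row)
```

j=2: row[2] = 2-5 = -3 → [0, 2, -3, 1, 3]
j=3: row[3] = (-3)-1 = -4 → [0, 2, -3, -4, 3]
j=4: row[4] = (-4)-3 = -7 → [0, 2, -3, -4, -7]

[0, 2, -3, -4, -7]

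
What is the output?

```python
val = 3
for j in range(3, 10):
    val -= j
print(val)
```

j=3: val = 3-3 = 0
j=4: val = 0-4 = -4
j=5: val = (-4)-5 = -9
j=6: val = (-9)-6 = -15
j=7: val = (-15)-7 = -22
j=8: val = (-22)-8 = -30
j=9: val = (-30)-9 = -39

-39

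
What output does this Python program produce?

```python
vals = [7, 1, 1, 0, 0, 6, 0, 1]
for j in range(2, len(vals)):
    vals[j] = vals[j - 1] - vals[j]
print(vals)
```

[7, 1, 0, 0, 0, -6, -6, -7]

j=2: vals[2] = 1-1 = 0 → [7, 1, 0, 0, 0, 6, 0, 1]
j=3: vals[3] = 0-0 = 0 → [7, 1, 0, 0, 0, 6, 0, 1]
j=4: vals[4] = 0-0 = 0 → [7, 1, 0, 0, 0, 6, 0, 1]
j=5: vals[5] = 0-6 = -6 → [7, 1, 0, 0, 0, -6, 0, 1]
j=6: vals[6] = (-6)-0 = -6 → [7, 1, 0, 0, 0, -6, -6, 1]
j=7: vals[7] = (-6)-1 = -7 → [7, 1, 0, 0, 0, -6, -6, -7]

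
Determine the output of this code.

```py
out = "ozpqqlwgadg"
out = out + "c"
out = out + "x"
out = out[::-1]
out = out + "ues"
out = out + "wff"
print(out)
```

xcgdagwlqqpzoueswff

+ 'c' → 'ozpqqlwgadgc'
+ 'x' → 'ozpqqlwgadgcx'
reverse → 'xcgdagwlqqpzo'
+ 'ues' → 'xcgdagwlqqpzoues'
+ 'wff' → 'xcgdagwlqqpzoueswff'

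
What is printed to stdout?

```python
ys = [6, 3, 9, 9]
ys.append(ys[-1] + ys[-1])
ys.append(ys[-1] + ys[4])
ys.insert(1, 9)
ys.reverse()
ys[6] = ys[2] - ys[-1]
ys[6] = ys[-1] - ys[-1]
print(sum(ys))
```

append ys[-1]+ys[-1] = 9+9 = 18 → [6, 3, 9, 9, 18]
append ys[-1]+ys[4] = 18+18 = 36 → [6, 3, 9, 9, 18, 36]
insert 9 at 1 → [6, 9, 3, 9, 9, 18, 36]
reverse → [36, 18, 9, 9, 3, 9, 6]
ys[6] = ys[2]-ys[-1] = 9-6 = 3 → [36, 18, 9, 9, 3, 9, 3]
ys[6] = ys[-1]-ys[-1] = 3-3 = 0 → [36, 18, 9, 9, 3, 9, 0]
sum = 84

84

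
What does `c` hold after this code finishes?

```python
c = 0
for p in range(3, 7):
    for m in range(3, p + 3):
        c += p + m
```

p=3,m=3: c = 0+6 = 6
p=3,m=4: c = 6+7 = 13
p=3,m=5: c = 13+8 = 21
p=4,m=3: c = 21+7 = 28
p=4,m=4: c = 28+8 = 36
p=4,m=5: c = 36+9 = 45
p=4,m=6: c = 45+10 = 55
p=5,m=3: c = 55+8 = 63
p=5,m=4: c = 63+9 = 72
p=5,m=5: c = 72+10 = 82
p=5,m=6: c = 82+11 = 93
p=5,m=7: c = 93+12 = 105
p=6,m=3: c = 105+9 = 114
p=6,m=4: c = 114+10 = 124
p=6,m=5: c = 124+11 = 135
p=6,m=6: c = 135+12 = 147
p=6,m=7: c = 147+13 = 160
p=6,m=8: c = 160+14 = 174

174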